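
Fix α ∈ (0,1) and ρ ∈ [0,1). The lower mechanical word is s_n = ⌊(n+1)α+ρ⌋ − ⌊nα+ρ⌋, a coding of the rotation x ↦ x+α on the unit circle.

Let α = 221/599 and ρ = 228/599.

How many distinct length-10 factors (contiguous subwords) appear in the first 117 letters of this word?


t_n = ⌊(n·221+228)/599⌋ for n = 0 … 117:
  n=0…9: ⌊228/599⌋=0 ⌊449/599⌋=0 ⌊670/599⌋=1 ⌊891/599⌋=1 ⌊1112/599⌋=1 ⌊1333/599⌋=2 ⌊1554/599⌋=2 ⌊1775/599⌋=2 ⌊1996/599⌋=3 ⌊2217/599⌋=3
  n=10…19: ⌊2438/599⌋=4 ⌊2659/599⌋=4 ⌊2880/599⌋=4 ⌊3101/599⌋=5 ⌊3322/599⌋=5 ⌊3543/599⌋=5 ⌊3764/599⌋=6 ⌊3985/599⌋=6 ⌊4206/599⌋=7 ⌊4427/599⌋=7
  n=20…29: ⌊4648/599⌋=7 ⌊4869/599⌋=8 ⌊5090/599⌋=8 ⌊5311/599⌋=8 ⌊5532/599⌋=9 ⌊5753/599⌋=9 ⌊5974/599⌋=9 ⌊6195/599⌋=10 ⌊6416/599⌋=10 ⌊6637/599⌋=11
  n=30…39: ⌊6858/599⌋=11 ⌊7079/599⌋=11 ⌊7300/599⌋=12 ⌊7521/599⌋=12 ⌊7742/599⌋=12 ⌊7963/599⌋=13 ⌊8184/599⌋=13 ⌊8405/599⌋=14 ⌊8626/599⌋=14 ⌊8847/599⌋=14
  n=40…49: ⌊9068/599⌋=15 ⌊9289/599⌋=15 ⌊9510/599⌋=15 ⌊9731/599⌋=16 ⌊9952/599⌋=16 ⌊10173/599⌋=16 ⌊10394/599⌋=17 ⌊10615/599⌋=17 ⌊10836/599⌋=18 ⌊11057/599⌋=18
  n=50…59: ⌊11278/599⌋=18 ⌊11499/599⌋=19 ⌊11720/599⌋=19 ⌊11941/599⌋=19 ⌊12162/599⌋=20 ⌊12383/599⌋=20 ⌊12604/599⌋=21 ⌊12825/599⌋=21 ⌊13046/599⌋=21 ⌊13267/599⌋=22
  n=60…69: ⌊13488/599⌋=22 ⌊13709/599⌋=22 ⌊13930/599⌋=23 ⌊14151/599⌋=23 ⌊14372/599⌋=23 ⌊14593/599⌋=24 ⌊14814/599⌋=24 ⌊15035/599⌋=25 ⌊15256/599⌋=25 ⌊15477/599⌋=25
  n=70…79: ⌊15698/599⌋=26 ⌊15919/599⌋=26 ⌊16140/599⌋=26 ⌊16361/599⌋=27 ⌊16582/599⌋=27 ⌊16803/599⌋=28 ⌊17024/599⌋=28 ⌊17245/599⌋=28 ⌊17466/599⌋=29 ⌊17687/599⌋=29
  n=80…89: ⌊17908/599⌋=29 ⌊18129/599⌋=30 ⌊18350/599⌋=30 ⌊18571/599⌋=31 ⌊18792/599⌋=31 ⌊19013/599⌋=31 ⌊19234/599⌋=32 ⌊19455/599⌋=32 ⌊19676/599⌋=32 ⌊19897/599⌋=33
  n=90…99: ⌊20118/599⌋=33 ⌊20339/599⌋=33 ⌊20560/599⌋=34 ⌊20781/599⌋=34 ⌊21002/599⌋=35 ⌊21223/599⌋=35 ⌊21444/599⌋=35 ⌊21665/599⌋=36 ⌊21886/599⌋=36 ⌊22107/599⌋=36
  n=100…109: ⌊22328/599⌋=37 ⌊22549/599⌋=37 ⌊22770/599⌋=38 ⌊22991/599⌋=38 ⌊23212/599⌋=38 ⌊23433/599⌋=39 ⌊23654/599⌋=39 ⌊23875/599⌋=39 ⌊24096/599⌋=40 ⌊24317/599⌋=40
  n=110…117: ⌊24538/599⌋=40 ⌊24759/599⌋=41 ⌊24980/599⌋=41 ⌊25201/599⌋=42 ⌊25422/599⌋=42 ⌊25643/599⌋=42 ⌊25864/599⌋=43 ⌊26085/599⌋=43
s_n = t_(n+1) − t_n for n = 0 … 116 gives
prefix = 010010010100100101001001001010010010100100100101001001010010010010100100101001001010010010010100100101001001001010010
slide a length-10 window over [0..9] … [107..116] (108 windows); first occurrence of each distinct factor:
  [  0..  9] 0100100101
  [  1.. 10] 1001001010
  [  2.. 11] 0010010100
  [  3.. 12] 0100101001
  [  4.. 13] 1001010010
  [  5.. 14] 0010100100
  [  6.. 15] 0101001001
  [  7.. 16] 1010010010
  [ 16.. 25] 0100100100
  [ 17.. 26] 1001001001
  [ 18.. 27] 0010010010
  (the other 97 windows repeat one of these)
distinct factors: {0010010010, 0010010100, 0010100100, 0100100100, 0100100101, 0100101001, 0101001001, 1001001001, 1001001010, 1001010010, 1010010010}
count = 11  (Sturmian bound for length 10 is 11)

11


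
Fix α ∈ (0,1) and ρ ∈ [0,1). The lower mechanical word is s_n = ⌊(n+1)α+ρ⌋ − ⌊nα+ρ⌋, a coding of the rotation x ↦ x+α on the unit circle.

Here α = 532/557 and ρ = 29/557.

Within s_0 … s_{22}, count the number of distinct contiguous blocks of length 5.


3

t_n = ⌊(n·532+29)/557⌋ for n = 0 … 23:
  n=0…9: ⌊29/557⌋=0 ⌊561/557⌋=1 ⌊1093/557⌋=1 ⌊1625/557⌋=2 ⌊2157/557⌋=3 ⌊2689/557⌋=4 ⌊3221/557⌋=5 ⌊3753/557⌋=6 ⌊4285/557⌋=7 ⌊4817/557⌋=8
  n=10…19: ⌊5349/557⌋=9 ⌊5881/557⌋=10 ⌊6413/557⌋=11 ⌊6945/557⌋=12 ⌊7477/557⌋=13 ⌊8009/557⌋=14 ⌊8541/557⌋=15 ⌊9073/557⌋=16 ⌊9605/557⌋=17 ⌊10137/557⌋=18
  n=20…23: ⌊10669/557⌋=19 ⌊11201/557⌋=20 ⌊11733/557⌋=21 ⌊12265/557⌋=22
s_n = t_(n+1) − t_n for n = 0 … 22 gives
prefix = 10111111111111111111111
slide a length-5 window over [0..4] … [18..22] (19 windows); first occurrence of each distinct factor:
  [  0..  4] 10111
  [  1..  5] 01111
  [  2..  6] 11111
  (the other 16 windows repeat one of these)
distinct factors: {01111, 10111, 11111}
count = 3  (Sturmian bound for length 5 is 6)


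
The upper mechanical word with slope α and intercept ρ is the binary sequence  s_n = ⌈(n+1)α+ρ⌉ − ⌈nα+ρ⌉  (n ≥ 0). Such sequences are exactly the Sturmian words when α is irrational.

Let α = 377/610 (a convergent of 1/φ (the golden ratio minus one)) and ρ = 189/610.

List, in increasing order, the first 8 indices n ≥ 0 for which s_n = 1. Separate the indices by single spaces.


n=0: ⌈566/610⌉−⌈189/610⌉ = 1−1 = 0
n=1: ⌈943/610⌉−⌈566/610⌉ = 2−1 = 1  ← one
n=2: ⌈1320/610⌉−⌈943/610⌉ = 3−2 = 1  ← one
n=3: ⌈1697/610⌉−⌈1320/610⌉ = 3−3 = 0
n=4: ⌈2074/610⌉−⌈1697/610⌉ = 4−3 = 1  ← one
n=5: ⌈2451/610⌉−⌈2074/610⌉ = 5−4 = 1  ← one
n=6: ⌈2828/610⌉−⌈2451/610⌉ = 5−5 = 0
n=7: ⌈3205/610⌉−⌈2828/610⌉ = 6−5 = 1  ← one
n=8: ⌈3582/610⌉−⌈3205/610⌉ = 6−6 = 0
n=9: ⌈3959/610⌉−⌈3582/610⌉ = 7−6 = 1  ← one
n=10: ⌈4336/610⌉−⌈3959/610⌉ = 8−7 = 1  ← one
n=11: ⌈4713/610⌉−⌈4336/610⌉ = 8−8 = 0
n=12: ⌈5090/610⌉−⌈4713/610⌉ = 9−8 = 1  ← one
positions of the first 8 ones: 1 2 4 5 7 9 10 12

1 2 4 5 7 9 10 12


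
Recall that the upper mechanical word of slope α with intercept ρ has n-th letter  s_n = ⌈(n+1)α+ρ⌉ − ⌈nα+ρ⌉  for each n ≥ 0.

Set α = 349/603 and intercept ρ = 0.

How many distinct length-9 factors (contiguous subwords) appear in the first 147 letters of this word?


t_n = ⌈(n·349)/603⌉ for n = 0 … 147:
  n=0…9: ⌈0/603⌉=0 ⌈349/603⌉=1 ⌈698/603⌉=2 ⌈1047/603⌉=2 ⌈1396/603⌉=3 ⌈1745/603⌉=3 ⌈2094/603⌉=4 ⌈2443/603⌉=5 ⌈2792/603⌉=5 ⌈3141/603⌉=6
  n=10…19: ⌈3490/603⌉=6 ⌈3839/603⌉=7 ⌈4188/603⌉=7 ⌈4537/603⌉=8 ⌈4886/603⌉=9 ⌈5235/603⌉=9 ⌈5584/603⌉=10 ⌈5933/603⌉=10 ⌈6282/603⌉=11 ⌈6631/603⌉=11
  n=20…29: ⌈6980/603⌉=12 ⌈7329/603⌉=13 ⌈7678/603⌉=13 ⌈8027/603⌉=14 ⌈8376/603⌉=14 ⌈8725/603⌉=15 ⌈9074/603⌉=16 ⌈9423/603⌉=16 ⌈9772/603⌉=17 ⌈10121/603⌉=17
  n=30…39: ⌈10470/603⌉=18 ⌈10819/603⌉=18 ⌈11168/603⌉=19 ⌈11517/603⌉=20 ⌈11866/603⌉=20 ⌈12215/603⌉=21 ⌈12564/603⌉=21 ⌈12913/603⌉=22 ⌈13262/603⌉=22 ⌈13611/603⌉=23
  n=40…49: ⌈13960/603⌉=24 ⌈14309/603⌉=24 ⌈14658/603⌉=25 ⌈15007/603⌉=25 ⌈15356/603⌉=26 ⌈15705/603⌉=27 ⌈16054/603⌉=27 ⌈16403/603⌉=28 ⌈16752/603⌉=28 ⌈17101/603⌉=29
  n=50…59: ⌈17450/603⌉=29 ⌈17799/603⌉=30 ⌈18148/603⌉=31 ⌈18497/603⌉=31 ⌈18846/603⌉=32 ⌈19195/603⌉=32 ⌈19544/603⌉=33 ⌈19893/603⌉=33 ⌈20242/603⌉=34 ⌈20591/603⌉=35
  n=60…69: ⌈20940/603⌉=35 ⌈21289/603⌉=36 ⌈21638/603⌉=36 ⌈21987/603⌉=37 ⌈22336/603⌉=38 ⌈22685/603⌉=38 ⌈23034/603⌉=39 ⌈23383/603⌉=39 ⌈23732/603⌉=40 ⌈24081/603⌉=40
  n=70…79: ⌈24430/603⌉=41 ⌈24779/603⌉=42 ⌈25128/603⌉=42 ⌈25477/603⌉=43 ⌈25826/603⌉=43 ⌈26175/603⌉=44 ⌈26524/603⌉=44 ⌈26873/603⌉=45 ⌈27222/603⌉=46 ⌈27571/603⌉=46
  n=80…89: ⌈27920/603⌉=47 ⌈28269/603⌉=47 ⌈28618/603⌉=48 ⌈28967/603⌉=49 ⌈29316/603⌉=49 ⌈29665/603⌉=50 ⌈30014/603⌉=50 ⌈30363/603⌉=51 ⌈30712/603⌉=51 ⌈31061/603⌉=52
  n=90…99: ⌈31410/603⌉=53 ⌈31759/603⌉=53 ⌈32108/603⌉=54 ⌈32457/603⌉=54 ⌈32806/603⌉=55 ⌈33155/603⌉=55 ⌈33504/603⌉=56 ⌈33853/603⌉=57 ⌈34202/603⌉=57 ⌈34551/603⌉=58
  n=100…109: ⌈34900/603⌉=58 ⌈35249/603⌉=59 ⌈35598/603⌉=60 ⌈35947/603⌉=60 ⌈36296/603⌉=61 ⌈36645/603⌉=61 ⌈36994/603⌉=62 ⌈37343/603⌉=62 ⌈37692/603⌉=63 ⌈38041/603⌉=64
  n=110…119: ⌈38390/603⌉=64 ⌈38739/603⌉=65 ⌈39088/603⌉=65 ⌈39437/603⌉=66 ⌈39786/603⌉=66 ⌈40135/603⌉=67 ⌈40484/603⌉=68 ⌈40833/603⌉=68 ⌈41182/603⌉=69 ⌈41531/603⌉=69
  n=120…129: ⌈41880/603⌉=70 ⌈42229/603⌉=71 ⌈42578/603⌉=71 ⌈42927/603⌉=72 ⌈43276/603⌉=72 ⌈43625/603⌉=73 ⌈43974/603⌉=73 ⌈44323/603⌉=74 ⌈44672/603⌉=75 ⌈45021/603⌉=75
  n=130…139: ⌈45370/603⌉=76 ⌈45719/603⌉=76 ⌈46068/603⌉=77 ⌈46417/603⌉=77 ⌈46766/603⌉=78 ⌈47115/603⌉=79 ⌈47464/603⌉=79 ⌈47813/603⌉=80 ⌈48162/603⌉=80 ⌈48511/603⌉=81
  n=140…147: ⌈48860/603⌉=82 ⌈49209/603⌉=82 ⌈49558/603⌉=83 ⌈49907/603⌉=83 ⌈50256/603⌉=84 ⌈50605/603⌉=84 ⌈50954/603⌉=85 ⌈51303/603⌉=86
s_n = t_(n+1) − t_n for n = 0 … 146 gives
prefix = 110101101010110101011010110101011010101101011010101101010110101101010110101011010110101011010101101011010101101010110101101010110101011010110101011
slide a length-9 window over [0..8] … [138..146] (139 windows); first occurrence of each distinct factor:
  [  0..  8] 110101101
  [  1..  9] 101011010
  [  2.. 10] 010110101
  [  3.. 11] 101101010
  [  4.. 12] 011010101
  [  5.. 13] 110101011
  [  6.. 14] 101010110
  [  7.. 15] 010101101
  [ 17.. 25] 101101011
  [ 18.. 26] 011010110
  (the other 129 windows repeat one of these)
distinct factors: {010101101, 010110101, 011010101, 011010110, 101010110, 101011010, 101101010, 101101011, 110101011, 110101101}
count = 10  (Sturmian bound for length 9 is 10)

10


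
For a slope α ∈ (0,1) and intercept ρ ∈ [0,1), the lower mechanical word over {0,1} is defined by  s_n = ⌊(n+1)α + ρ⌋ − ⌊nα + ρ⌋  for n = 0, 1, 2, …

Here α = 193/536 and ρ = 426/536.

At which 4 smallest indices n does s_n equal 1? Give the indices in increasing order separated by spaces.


n=0: ⌊619/536⌋−⌊426/536⌋ = 1−0 = 1  ← one
n=1: ⌊812/536⌋−⌊619/536⌋ = 1−1 = 0
n=2: ⌊1005/536⌋−⌊812/536⌋ = 1−1 = 0
n=3: ⌊1198/536⌋−⌊1005/536⌋ = 2−1 = 1  ← one
n=4: ⌊1391/536⌋−⌊1198/536⌋ = 2−2 = 0
n=5: ⌊1584/536⌋−⌊1391/536⌋ = 2−2 = 0
n=6: ⌊1777/536⌋−⌊1584/536⌋ = 3−2 = 1  ← one
n=7: ⌊1970/536⌋−⌊1777/536⌋ = 3−3 = 0
n=8: ⌊2163/536⌋−⌊1970/536⌋ = 4−3 = 1  ← one
positions of the first 4 ones: 0 3 6 8

0 3 6 8


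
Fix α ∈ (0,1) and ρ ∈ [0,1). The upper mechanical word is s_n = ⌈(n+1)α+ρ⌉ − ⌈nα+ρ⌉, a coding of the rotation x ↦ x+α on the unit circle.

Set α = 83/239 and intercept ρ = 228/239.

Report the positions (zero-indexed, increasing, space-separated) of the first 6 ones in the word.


n=0: ⌈311/239⌉−⌈228/239⌉ = 2−1 = 1  ← one
n=1: ⌈394/239⌉−⌈311/239⌉ = 2−2 = 0
n=2: ⌈477/239⌉−⌈394/239⌉ = 2−2 = 0
n=3: ⌈560/239⌉−⌈477/239⌉ = 3−2 = 1  ← one
n=4: ⌈643/239⌉−⌈560/239⌉ = 3−3 = 0
n=5: ⌈726/239⌉−⌈643/239⌉ = 4−3 = 1  ← one
n=6: ⌈809/239⌉−⌈726/239⌉ = 4−4 = 0
n=7: ⌈892/239⌉−⌈809/239⌉ = 4−4 = 0
n=8: ⌈975/239⌉−⌈892/239⌉ = 5−4 = 1  ← one
n=9: ⌈1058/239⌉−⌈975/239⌉ = 5−5 = 0
n=10: ⌈1141/239⌉−⌈1058/239⌉ = 5−5 = 0
n=11: ⌈1224/239⌉−⌈1141/239⌉ = 6−5 = 1  ← one
n=12: ⌈1307/239⌉−⌈1224/239⌉ = 6−6 = 0
n=13: ⌈1390/239⌉−⌈1307/239⌉ = 6−6 = 0
n=14: ⌈1473/239⌉−⌈1390/239⌉ = 7−6 = 1  ← one
positions of the first 6 ones: 0 3 5 8 11 14

0 3 5 8 11 14


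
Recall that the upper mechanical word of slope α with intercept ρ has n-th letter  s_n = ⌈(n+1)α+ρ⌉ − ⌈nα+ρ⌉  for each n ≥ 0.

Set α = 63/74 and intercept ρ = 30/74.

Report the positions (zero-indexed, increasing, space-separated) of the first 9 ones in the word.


0 1 3 4 5 6 7 8 10

n=0: ⌈93/74⌉−⌈30/74⌉ = 2−1 = 1  ← one
n=1: ⌈156/74⌉−⌈93/74⌉ = 3−2 = 1  ← one
n=2: ⌈219/74⌉−⌈156/74⌉ = 3−3 = 0
n=3: ⌈282/74⌉−⌈219/74⌉ = 4−3 = 1  ← one
n=4: ⌈345/74⌉−⌈282/74⌉ = 5−4 = 1  ← one
n=5: ⌈408/74⌉−⌈345/74⌉ = 6−5 = 1  ← one
n=6: ⌈471/74⌉−⌈408/74⌉ = 7−6 = 1  ← one
n=7: ⌈534/74⌉−⌈471/74⌉ = 8−7 = 1  ← one
n=8: ⌈597/74⌉−⌈534/74⌉ = 9−8 = 1  ← one
n=9: ⌈660/74⌉−⌈597/74⌉ = 9−9 = 0
n=10: ⌈723/74⌉−⌈660/74⌉ = 10−9 = 1  ← one
positions of the first 9 ones: 0 1 3 4 5 6 7 8 10


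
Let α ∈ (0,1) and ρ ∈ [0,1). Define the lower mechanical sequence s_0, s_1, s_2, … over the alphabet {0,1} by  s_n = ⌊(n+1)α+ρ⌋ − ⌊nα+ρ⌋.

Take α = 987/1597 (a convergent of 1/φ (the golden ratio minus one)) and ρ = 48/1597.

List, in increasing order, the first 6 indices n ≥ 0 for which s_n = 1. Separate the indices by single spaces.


1 3 4 6 8 9

n=0: ⌊1035/1597⌋−⌊48/1597⌋ = 0−0 = 0
n=1: ⌊2022/1597⌋−⌊1035/1597⌋ = 1−0 = 1  ← one
n=2: ⌊3009/1597⌋−⌊2022/1597⌋ = 1−1 = 0
n=3: ⌊3996/1597⌋−⌊3009/1597⌋ = 2−1 = 1  ← one
n=4: ⌊4983/1597⌋−⌊3996/1597⌋ = 3−2 = 1  ← one
n=5: ⌊5970/1597⌋−⌊4983/1597⌋ = 3−3 = 0
n=6: ⌊6957/1597⌋−⌊5970/1597⌋ = 4−3 = 1  ← one
n=7: ⌊7944/1597⌋−⌊6957/1597⌋ = 4−4 = 0
n=8: ⌊8931/1597⌋−⌊7944/1597⌋ = 5−4 = 1  ← one
n=9: ⌊9918/1597⌋−⌊8931/1597⌋ = 6−5 = 1  ← one
positions of the first 6 ones: 1 3 4 6 8 9


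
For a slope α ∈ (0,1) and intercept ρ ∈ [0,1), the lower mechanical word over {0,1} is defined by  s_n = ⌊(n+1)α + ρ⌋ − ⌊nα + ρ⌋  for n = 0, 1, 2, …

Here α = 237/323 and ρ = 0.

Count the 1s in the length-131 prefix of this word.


96

#1s = Σ_{n=0}^{130} s_n = Σ_{n=0}^{130} (⌊(n+1)α+ρ⌋ − ⌊nα+ρ⌋)
the sum telescopes: every ⌊nα+ρ⌋ with 0 < n < 131 appears once with + and once with −, leaving ⌊131α+ρ⌋ − ⌊0·α+ρ⌋
131α + ρ = (131·237) / 323 = 31047/323
ρ = 0/323
⌊31047/323⌋ = 96,  ⌊0/323⌋ = 0
#1s = 96 − 0 = 96


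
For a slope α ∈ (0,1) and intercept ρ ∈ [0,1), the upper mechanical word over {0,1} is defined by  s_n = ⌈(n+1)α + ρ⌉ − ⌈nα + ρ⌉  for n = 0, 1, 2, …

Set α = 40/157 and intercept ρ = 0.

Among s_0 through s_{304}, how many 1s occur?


#1s = Σ_{n=0}^{304} s_n = Σ_{n=0}^{304} (⌈(n+1)α+ρ⌉ − ⌈nα+ρ⌉)
the sum telescopes: every ⌈nα+ρ⌉ with 0 < n < 305 appears once with + and once with −, leaving ⌈305α+ρ⌉ − ⌈0·α+ρ⌉
305α + ρ = (305·40) / 157 = 12200/157
ρ = 0/157
⌈12200/157⌉ = 78,  ⌈0/157⌉ = 0
#1s = 78 − 0 = 78

78


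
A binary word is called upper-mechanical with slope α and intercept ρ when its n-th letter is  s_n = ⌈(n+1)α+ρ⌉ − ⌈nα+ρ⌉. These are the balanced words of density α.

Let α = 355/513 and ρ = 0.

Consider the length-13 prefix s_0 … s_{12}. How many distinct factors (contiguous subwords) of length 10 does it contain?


t_n = ⌈(n·355)/513⌉ for n = 0 … 13:
  n=0…9: ⌈0/513⌉=0 ⌈355/513⌉=1 ⌈710/513⌉=2 ⌈1065/513⌉=3 ⌈1420/513⌉=3 ⌈1775/513⌉=4 ⌈2130/513⌉=5 ⌈2485/513⌉=5 ⌈2840/513⌉=6 ⌈3195/513⌉=7
  n=10…13: ⌈3550/513⌉=7 ⌈3905/513⌉=8 ⌈4260/513⌉=9 ⌈4615/513⌉=9
s_n = t_(n+1) − t_n for n = 0 … 12 gives
prefix = 1110110110110
slide a length-10 window over [0..9] … [3..12] (4 windows); first occurrence of each distinct factor:
  [  0..  9] 1110110110
  [  1.. 10] 1101101101
  [  2.. 11] 1011011011
  [  3.. 12] 0110110110
distinct factors: {0110110110, 1011011011, 1101101101, 1110110110}
count = 4  (Sturmian bound for length 10 is 11)

4


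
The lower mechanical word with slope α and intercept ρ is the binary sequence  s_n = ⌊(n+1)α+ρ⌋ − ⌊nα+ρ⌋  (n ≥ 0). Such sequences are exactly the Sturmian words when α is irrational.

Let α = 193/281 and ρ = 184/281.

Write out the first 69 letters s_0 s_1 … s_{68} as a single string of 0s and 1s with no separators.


n=0: ⌊(1·193+184)/281⌋ − ⌊(0·193+184)/281⌋ = ⌊377/281⌋ − ⌊184/281⌋ = 1 − 0 = 1
n=1: ⌊(2·193+184)/281⌋ − ⌊(1·193+184)/281⌋ = ⌊570/281⌋ − ⌊377/281⌋ = 2 − 1 = 1
n=2: ⌊(3·193+184)/281⌋ − ⌊(2·193+184)/281⌋ = ⌊763/281⌋ − ⌊570/281⌋ = 2 − 2 = 0
n=3: ⌊(4·193+184)/281⌋ − ⌊(3·193+184)/281⌋ = ⌊956/281⌋ − ⌊763/281⌋ = 3 − 2 = 1
n=4: ⌊(5·193+184)/281⌋ − ⌊(4·193+184)/281⌋ = ⌊1149/281⌋ − ⌊956/281⌋ = 4 − 3 = 1
n=5: ⌊(6·193+184)/281⌋ − ⌊(5·193+184)/281⌋ = ⌊1342/281⌋ − ⌊1149/281⌋ = 4 − 4 = 0
n=6: ⌊(7·193+184)/281⌋ − ⌊(6·193+184)/281⌋ = ⌊1535/281⌋ − ⌊1342/281⌋ = 5 − 4 = 1
n=7: ⌊(8·193+184)/281⌋ − ⌊(7·193+184)/281⌋ = ⌊1728/281⌋ − ⌊1535/281⌋ = 6 − 5 = 1
n=8: ⌊(9·193+184)/281⌋ − ⌊(8·193+184)/281⌋ = ⌊1921/281⌋ − ⌊1728/281⌋ = 6 − 6 = 0
n=9: ⌊(10·193+184)/281⌋ − ⌊(9·193+184)/281⌋ = ⌊2114/281⌋ − ⌊1921/281⌋ = 7 − 6 = 1
n=10: ⌊(11·193+184)/281⌋ − ⌊(10·193+184)/281⌋ = ⌊2307/281⌋ − ⌊2114/281⌋ = 8 − 7 = 1
n=11: ⌊(12·193+184)/281⌋ − ⌊(11·193+184)/281⌋ = ⌊2500/281⌋ − ⌊2307/281⌋ = 8 − 8 = 0
n=12: ⌊(13·193+184)/281⌋ − ⌊(12·193+184)/281⌋ = ⌊2693/281⌋ − ⌊2500/281⌋ = 9 − 8 = 1
n=13: ⌊(14·193+184)/281⌋ − ⌊(13·193+184)/281⌋ = ⌊2886/281⌋ − ⌊2693/281⌋ = 10 − 9 = 1
n=14: ⌊(15·193+184)/281⌋ − ⌊(14·193+184)/281⌋ = ⌊3079/281⌋ − ⌊2886/281⌋ = 10 − 10 = 0
n=15: ⌊(16·193+184)/281⌋ − ⌊(15·193+184)/281⌋ = ⌊3272/281⌋ − ⌊3079/281⌋ = 11 − 10 = 1
n=16: ⌊(17·193+184)/281⌋ − ⌊(16·193+184)/281⌋ = ⌊3465/281⌋ − ⌊3272/281⌋ = 12 − 11 = 1
n=17: ⌊(18·193+184)/281⌋ − ⌊(17·193+184)/281⌋ = ⌊3658/281⌋ − ⌊3465/281⌋ = 13 − 12 = 1
n=18: ⌊(19·193+184)/281⌋ − ⌊(18·193+184)/281⌋ = ⌊3851/281⌋ − ⌊3658/281⌋ = 13 − 13 = 0
n=19: ⌊(20·193+184)/281⌋ − ⌊(19·193+184)/281⌋ = ⌊4044/281⌋ − ⌊3851/281⌋ = 14 − 13 = 1
n=20: ⌊(21·193+184)/281⌋ − ⌊(20·193+184)/281⌋ = ⌊4237/281⌋ − ⌊4044/281⌋ = 15 − 14 = 1
n=21: ⌊(22·193+184)/281⌋ − ⌊(21·193+184)/281⌋ = ⌊4430/281⌋ − ⌊4237/281⌋ = 15 − 15 = 0
n=22: ⌊(23·193+184)/281⌋ − ⌊(22·193+184)/281⌋ = ⌊4623/281⌋ − ⌊4430/281⌋ = 16 − 15 = 1
n=23: ⌊(24·193+184)/281⌋ − ⌊(23·193+184)/281⌋ = ⌊4816/281⌋ − ⌊4623/281⌋ = 17 − 16 = 1
n=24: ⌊(25·193+184)/281⌋ − ⌊(24·193+184)/281⌋ = ⌊5009/281⌋ − ⌊4816/281⌋ = 17 − 17 = 0
n=25: ⌊(26·193+184)/281⌋ − ⌊(25·193+184)/281⌋ = ⌊5202/281⌋ − ⌊5009/281⌋ = 18 − 17 = 1
n=26: ⌊(27·193+184)/281⌋ − ⌊(26·193+184)/281⌋ = ⌊5395/281⌋ − ⌊5202/281⌋ = 19 − 18 = 1
n=27: ⌊(28·193+184)/281⌋ − ⌊(27·193+184)/281⌋ = ⌊5588/281⌋ − ⌊5395/281⌋ = 19 − 19 = 0
n=28: ⌊(29·193+184)/281⌋ − ⌊(28·193+184)/281⌋ = ⌊5781/281⌋ − ⌊5588/281⌋ = 20 − 19 = 1
n=29: ⌊(30·193+184)/281⌋ − ⌊(29·193+184)/281⌋ = ⌊5974/281⌋ − ⌊5781/281⌋ = 21 − 20 = 1
n=30: ⌊(31·193+184)/281⌋ − ⌊(30·193+184)/281⌋ = ⌊6167/281⌋ − ⌊5974/281⌋ = 21 − 21 = 0
n=31: ⌊(32·193+184)/281⌋ − ⌊(31·193+184)/281⌋ = ⌊6360/281⌋ − ⌊6167/281⌋ = 22 − 21 = 1
n=32: ⌊(33·193+184)/281⌋ − ⌊(32·193+184)/281⌋ = ⌊6553/281⌋ − ⌊6360/281⌋ = 23 − 22 = 1
n=33: ⌊(34·193+184)/281⌋ − ⌊(33·193+184)/281⌋ = ⌊6746/281⌋ − ⌊6553/281⌋ = 24 − 23 = 1
n=34: ⌊(35·193+184)/281⌋ − ⌊(34·193+184)/281⌋ = ⌊6939/281⌋ − ⌊6746/281⌋ = 24 − 24 = 0
n=35: ⌊(36·193+184)/281⌋ − ⌊(35·193+184)/281⌋ = ⌊7132/281⌋ − ⌊6939/281⌋ = 25 − 24 = 1
n=36: ⌊(37·193+184)/281⌋ − ⌊(36·193+184)/281⌋ = ⌊7325/281⌋ − ⌊7132/281⌋ = 26 − 25 = 1
n=37: ⌊(38·193+184)/281⌋ − ⌊(37·193+184)/281⌋ = ⌊7518/281⌋ − ⌊7325/281⌋ = 26 − 26 = 0
n=38: ⌊(39·193+184)/281⌋ − ⌊(38·193+184)/281⌋ = ⌊7711/281⌋ − ⌊7518/281⌋ = 27 − 26 = 1
n=39: ⌊(40·193+184)/281⌋ − ⌊(39·193+184)/281⌋ = ⌊7904/281⌋ − ⌊7711/281⌋ = 28 − 27 = 1
n=40: ⌊(41·193+184)/281⌋ − ⌊(40·193+184)/281⌋ = ⌊8097/281⌋ − ⌊7904/281⌋ = 28 − 28 = 0
n=41: ⌊(42·193+184)/281⌋ − ⌊(41·193+184)/281⌋ = ⌊8290/281⌋ − ⌊8097/281⌋ = 29 − 28 = 1
n=42: ⌊(43·193+184)/281⌋ − ⌊(42·193+184)/281⌋ = ⌊8483/281⌋ − ⌊8290/281⌋ = 30 − 29 = 1
n=43: ⌊(44·193+184)/281⌋ − ⌊(43·193+184)/281⌋ = ⌊8676/281⌋ − ⌊8483/281⌋ = 30 − 30 = 0
n=44: ⌊(45·193+184)/281⌋ − ⌊(44·193+184)/281⌋ = ⌊8869/281⌋ − ⌊8676/281⌋ = 31 − 30 = 1
n=45: ⌊(46·193+184)/281⌋ − ⌊(45·193+184)/281⌋ = ⌊9062/281⌋ − ⌊8869/281⌋ = 32 − 31 = 1
n=46: ⌊(47·193+184)/281⌋ − ⌊(46·193+184)/281⌋ = ⌊9255/281⌋ − ⌊9062/281⌋ = 32 − 32 = 0
n=47: ⌊(48·193+184)/281⌋ − ⌊(47·193+184)/281⌋ = ⌊9448/281⌋ − ⌊9255/281⌋ = 33 − 32 = 1
n=48: ⌊(49·193+184)/281⌋ − ⌊(48·193+184)/281⌋ = ⌊9641/281⌋ − ⌊9448/281⌋ = 34 − 33 = 1
n=49: ⌊(50·193+184)/281⌋ − ⌊(49·193+184)/281⌋ = ⌊9834/281⌋ − ⌊9641/281⌋ = 34 − 34 = 0
n=50: ⌊(51·193+184)/281⌋ − ⌊(50·193+184)/281⌋ = ⌊10027/281⌋ − ⌊9834/281⌋ = 35 − 34 = 1
n=51: ⌊(52·193+184)/281⌋ − ⌊(51·193+184)/281⌋ = ⌊10220/281⌋ − ⌊10027/281⌋ = 36 − 35 = 1
n=52: ⌊(53·193+184)/281⌋ − ⌊(52·193+184)/281⌋ = ⌊10413/281⌋ − ⌊10220/281⌋ = 37 − 36 = 1
n=53: ⌊(54·193+184)/281⌋ − ⌊(53·193+184)/281⌋ = ⌊10606/281⌋ − ⌊10413/281⌋ = 37 − 37 = 0
n=54: ⌊(55·193+184)/281⌋ − ⌊(54·193+184)/281⌋ = ⌊10799/281⌋ − ⌊10606/281⌋ = 38 − 37 = 1
n=55: ⌊(56·193+184)/281⌋ − ⌊(55·193+184)/281⌋ = ⌊10992/281⌋ − ⌊10799/281⌋ = 39 − 38 = 1
n=56: ⌊(57·193+184)/281⌋ − ⌊(56·193+184)/281⌋ = ⌊11185/281⌋ − ⌊10992/281⌋ = 39 − 39 = 0
n=57: ⌊(58·193+184)/281⌋ − ⌊(57·193+184)/281⌋ = ⌊11378/281⌋ − ⌊11185/281⌋ = 40 − 39 = 1
n=58: ⌊(59·193+184)/281⌋ − ⌊(58·193+184)/281⌋ = ⌊11571/281⌋ − ⌊11378/281⌋ = 41 − 40 = 1
n=59: ⌊(60·193+184)/281⌋ − ⌊(59·193+184)/281⌋ = ⌊11764/281⌋ − ⌊11571/281⌋ = 41 − 41 = 0
n=60: ⌊(61·193+184)/281⌋ − ⌊(60·193+184)/281⌋ = ⌊11957/281⌋ − ⌊11764/281⌋ = 42 − 41 = 1
n=61: ⌊(62·193+184)/281⌋ − ⌊(61·193+184)/281⌋ = ⌊12150/281⌋ − ⌊11957/281⌋ = 43 − 42 = 1
n=62: ⌊(63·193+184)/281⌋ − ⌊(62·193+184)/281⌋ = ⌊12343/281⌋ − ⌊12150/281⌋ = 43 − 43 = 0
n=63: ⌊(64·193+184)/281⌋ − ⌊(63·193+184)/281⌋ = ⌊12536/281⌋ − ⌊12343/281⌋ = 44 − 43 = 1
n=64: ⌊(65·193+184)/281⌋ − ⌊(64·193+184)/281⌋ = ⌊12729/281⌋ − ⌊12536/281⌋ = 45 − 44 = 1
n=65: ⌊(66·193+184)/281⌋ − ⌊(65·193+184)/281⌋ = ⌊12922/281⌋ − ⌊12729/281⌋ = 45 − 45 = 0
n=66: ⌊(67·193+184)/281⌋ − ⌊(66·193+184)/281⌋ = ⌊13115/281⌋ − ⌊12922/281⌋ = 46 − 45 = 1
n=67: ⌊(68·193+184)/281⌋ − ⌊(67·193+184)/281⌋ = ⌊13308/281⌋ − ⌊13115/281⌋ = 47 − 46 = 1
n=68: ⌊(69·193+184)/281⌋ − ⌊(68·193+184)/281⌋ = ⌊13501/281⌋ − ⌊13308/281⌋ = 48 − 47 = 1

110110110110110111011011011011011101101101101101101110110110110110111


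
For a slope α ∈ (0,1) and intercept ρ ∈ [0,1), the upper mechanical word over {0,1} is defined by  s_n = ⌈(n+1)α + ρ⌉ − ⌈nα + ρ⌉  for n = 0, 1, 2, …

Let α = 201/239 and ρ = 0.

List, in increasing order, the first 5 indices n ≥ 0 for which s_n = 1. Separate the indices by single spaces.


0 1 2 3 4

n=0: ⌈201/239⌉−⌈0/239⌉ = 1−0 = 1  ← one
n=1: ⌈402/239⌉−⌈201/239⌉ = 2−1 = 1  ← one
n=2: ⌈603/239⌉−⌈402/239⌉ = 3−2 = 1  ← one
n=3: ⌈804/239⌉−⌈603/239⌉ = 4−3 = 1  ← one
n=4: ⌈1005/239⌉−⌈804/239⌉ = 5−4 = 1  ← one
positions of the first 5 ones: 0 1 2 3 4


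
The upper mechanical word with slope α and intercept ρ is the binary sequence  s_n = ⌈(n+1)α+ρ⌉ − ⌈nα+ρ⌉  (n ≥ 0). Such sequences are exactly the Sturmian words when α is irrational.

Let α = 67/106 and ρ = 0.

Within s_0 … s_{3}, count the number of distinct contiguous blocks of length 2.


3

t_n = ⌈(n·67)/106⌉ for n = 0 … 4:
  n=0…4: ⌈0/106⌉=0 ⌈67/106⌉=1 ⌈134/106⌉=2 ⌈201/106⌉=2 ⌈268/106⌉=3
s_n = t_(n+1) − t_n for n = 0 … 3 gives
prefix = 1101
slide a length-2 window over [0..1] … [2..3] (3 windows); first occurrence of each distinct factor:
  [  0..  1] 11
  [  1..  2] 10
  [  2..  3] 01
distinct factors: {01, 10, 11}
count = 3  (Sturmian bound for length 2 is 3)


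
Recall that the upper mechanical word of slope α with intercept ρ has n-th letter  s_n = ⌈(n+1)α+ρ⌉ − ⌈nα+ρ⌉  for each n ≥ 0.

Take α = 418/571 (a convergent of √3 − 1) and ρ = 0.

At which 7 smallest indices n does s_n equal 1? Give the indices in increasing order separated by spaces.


n=0: ⌈418/571⌉−⌈0/571⌉ = 1−0 = 1  ← one
n=1: ⌈836/571⌉−⌈418/571⌉ = 2−1 = 1  ← one
n=2: ⌈1254/571⌉−⌈836/571⌉ = 3−2 = 1  ← one
n=3: ⌈1672/571⌉−⌈1254/571⌉ = 3−3 = 0
n=4: ⌈2090/571⌉−⌈1672/571⌉ = 4−3 = 1  ← one
n=5: ⌈2508/571⌉−⌈2090/571⌉ = 5−4 = 1  ← one
n=6: ⌈2926/571⌉−⌈2508/571⌉ = 6−5 = 1  ← one
n=7: ⌈3344/571⌉−⌈2926/571⌉ = 6−6 = 0
n=8: ⌈3762/571⌉−⌈3344/571⌉ = 7−6 = 1  ← one
positions of the first 7 ones: 0 1 2 4 5 6 8

0 1 2 4 5 6 8


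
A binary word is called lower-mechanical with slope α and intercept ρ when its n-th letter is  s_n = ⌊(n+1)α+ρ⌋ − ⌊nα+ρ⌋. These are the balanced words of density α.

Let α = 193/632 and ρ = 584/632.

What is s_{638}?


1

(n+1)α + ρ = (639·193 + 584) / 632 = 123911/632
nα + ρ     = (638·193 + 584) / 632 = 123718/632
⌊123911/632⌋ = 196,  ⌊123718/632⌋ = 195
s_{638} = 196 − 195 = 1


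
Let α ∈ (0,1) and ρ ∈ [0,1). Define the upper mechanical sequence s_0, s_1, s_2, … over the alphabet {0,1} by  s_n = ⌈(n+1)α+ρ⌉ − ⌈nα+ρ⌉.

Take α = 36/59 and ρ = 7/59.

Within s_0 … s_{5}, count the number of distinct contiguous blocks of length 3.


4

t_n = ⌈(n·36+7)/59⌉ for n = 0 … 6:
  n=0…6: ⌈7/59⌉=1 ⌈43/59⌉=1 ⌈79/59⌉=2 ⌈115/59⌉=2 ⌈151/59⌉=3 ⌈187/59⌉=4 ⌈223/59⌉=4
s_n = t_(n+1) − t_n for n = 0 … 5 gives
prefix = 010110
slide a length-3 window over [0..2] … [3..5] (4 windows); first occurrence of each distinct factor:
  [  0..  2] 010
  [  1..  3] 101
  [  2..  4] 011
  [  3..  5] 110
distinct factors: {010, 011, 101, 110}
count = 4  (Sturmian bound for length 3 is 4)


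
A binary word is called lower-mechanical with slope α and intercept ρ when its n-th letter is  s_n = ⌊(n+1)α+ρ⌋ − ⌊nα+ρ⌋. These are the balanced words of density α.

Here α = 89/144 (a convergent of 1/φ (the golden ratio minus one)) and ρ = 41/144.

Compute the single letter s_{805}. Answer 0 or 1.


1

(n+1)α + ρ = (806·89 + 41) / 144 = 71775/144
nα + ρ     = (805·89 + 41) / 144 = 71686/144
⌊71775/144⌋ = 498,  ⌊71686/144⌋ = 497
s_{805} = 498 − 497 = 1


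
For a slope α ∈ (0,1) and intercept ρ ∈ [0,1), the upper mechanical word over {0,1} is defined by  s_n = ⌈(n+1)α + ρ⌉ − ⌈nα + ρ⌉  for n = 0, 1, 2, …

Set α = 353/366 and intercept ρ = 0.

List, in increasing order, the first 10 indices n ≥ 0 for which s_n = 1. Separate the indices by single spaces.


n=0: ⌈353/366⌉−⌈0/366⌉ = 1−0 = 1  ← one
n=1: ⌈706/366⌉−⌈353/366⌉ = 2−1 = 1  ← one
n=2: ⌈1059/366⌉−⌈706/366⌉ = 3−2 = 1  ← one
n=3: ⌈1412/366⌉−⌈1059/366⌉ = 4−3 = 1  ← one
n=4: ⌈1765/366⌉−⌈1412/366⌉ = 5−4 = 1  ← one
n=5: ⌈2118/366⌉−⌈1765/366⌉ = 6−5 = 1  ← one
n=6: ⌈2471/366⌉−⌈2118/366⌉ = 7−6 = 1  ← one
n=7: ⌈2824/366⌉−⌈2471/366⌉ = 8−7 = 1  ← one
n=8: ⌈3177/366⌉−⌈2824/366⌉ = 9−8 = 1  ← one
n=9: ⌈3530/366⌉−⌈3177/366⌉ = 10−9 = 1  ← one
positions of the first 10 ones: 0 1 2 3 4 5 6 7 8 9

0 1 2 3 4 5 6 7 8 9


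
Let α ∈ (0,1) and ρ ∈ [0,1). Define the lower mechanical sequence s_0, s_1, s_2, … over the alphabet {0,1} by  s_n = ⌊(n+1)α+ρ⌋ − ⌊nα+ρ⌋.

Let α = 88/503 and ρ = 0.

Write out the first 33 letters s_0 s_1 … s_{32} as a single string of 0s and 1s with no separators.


000001000001000001000010000010000

n=0: ⌊(1·88)/503⌋ − ⌊(0·88)/503⌋ = ⌊88/503⌋ − ⌊0/503⌋ = 0 − 0 = 0
n=1: ⌊(2·88)/503⌋ − ⌊(1·88)/503⌋ = ⌊176/503⌋ − ⌊88/503⌋ = 0 − 0 = 0
n=2: ⌊(3·88)/503⌋ − ⌊(2·88)/503⌋ = ⌊264/503⌋ − ⌊176/503⌋ = 0 − 0 = 0
n=3: ⌊(4·88)/503⌋ − ⌊(3·88)/503⌋ = ⌊352/503⌋ − ⌊264/503⌋ = 0 − 0 = 0
n=4: ⌊(5·88)/503⌋ − ⌊(4·88)/503⌋ = ⌊440/503⌋ − ⌊352/503⌋ = 0 − 0 = 0
n=5: ⌊(6·88)/503⌋ − ⌊(5·88)/503⌋ = ⌊528/503⌋ − ⌊440/503⌋ = 1 − 0 = 1
n=6: ⌊(7·88)/503⌋ − ⌊(6·88)/503⌋ = ⌊616/503⌋ − ⌊528/503⌋ = 1 − 1 = 0
n=7: ⌊(8·88)/503⌋ − ⌊(7·88)/503⌋ = ⌊704/503⌋ − ⌊616/503⌋ = 1 − 1 = 0
n=8: ⌊(9·88)/503⌋ − ⌊(8·88)/503⌋ = ⌊792/503⌋ − ⌊704/503⌋ = 1 − 1 = 0
n=9: ⌊(10·88)/503⌋ − ⌊(9·88)/503⌋ = ⌊880/503⌋ − ⌊792/503⌋ = 1 − 1 = 0
n=10: ⌊(11·88)/503⌋ − ⌊(10·88)/503⌋ = ⌊968/503⌋ − ⌊880/503⌋ = 1 − 1 = 0
n=11: ⌊(12·88)/503⌋ − ⌊(11·88)/503⌋ = ⌊1056/503⌋ − ⌊968/503⌋ = 2 − 1 = 1
n=12: ⌊(13·88)/503⌋ − ⌊(12·88)/503⌋ = ⌊1144/503⌋ − ⌊1056/503⌋ = 2 − 2 = 0
n=13: ⌊(14·88)/503⌋ − ⌊(13·88)/503⌋ = ⌊1232/503⌋ − ⌊1144/503⌋ = 2 − 2 = 0
n=14: ⌊(15·88)/503⌋ − ⌊(14·88)/503⌋ = ⌊1320/503⌋ − ⌊1232/503⌋ = 2 − 2 = 0
n=15: ⌊(16·88)/503⌋ − ⌊(15·88)/503⌋ = ⌊1408/503⌋ − ⌊1320/503⌋ = 2 − 2 = 0
n=16: ⌊(17·88)/503⌋ − ⌊(16·88)/503⌋ = ⌊1496/503⌋ − ⌊1408/503⌋ = 2 − 2 = 0
n=17: ⌊(18·88)/503⌋ − ⌊(17·88)/503⌋ = ⌊1584/503⌋ − ⌊1496/503⌋ = 3 − 2 = 1
n=18: ⌊(19·88)/503⌋ − ⌊(18·88)/503⌋ = ⌊1672/503⌋ − ⌊1584/503⌋ = 3 − 3 = 0
n=19: ⌊(20·88)/503⌋ − ⌊(19·88)/503⌋ = ⌊1760/503⌋ − ⌊1672/503⌋ = 3 − 3 = 0
n=20: ⌊(21·88)/503⌋ − ⌊(20·88)/503⌋ = ⌊1848/503⌋ − ⌊1760/503⌋ = 3 − 3 = 0
n=21: ⌊(22·88)/503⌋ − ⌊(21·88)/503⌋ = ⌊1936/503⌋ − ⌊1848/503⌋ = 3 − 3 = 0
n=22: ⌊(23·88)/503⌋ − ⌊(22·88)/503⌋ = ⌊2024/503⌋ − ⌊1936/503⌋ = 4 − 3 = 1
n=23: ⌊(24·88)/503⌋ − ⌊(23·88)/503⌋ = ⌊2112/503⌋ − ⌊2024/503⌋ = 4 − 4 = 0
n=24: ⌊(25·88)/503⌋ − ⌊(24·88)/503⌋ = ⌊2200/503⌋ − ⌊2112/503⌋ = 4 − 4 = 0
n=25: ⌊(26·88)/503⌋ − ⌊(25·88)/503⌋ = ⌊2288/503⌋ − ⌊2200/503⌋ = 4 − 4 = 0
n=26: ⌊(27·88)/503⌋ − ⌊(26·88)/503⌋ = ⌊2376/503⌋ − ⌊2288/503⌋ = 4 − 4 = 0
n=27: ⌊(28·88)/503⌋ − ⌊(27·88)/503⌋ = ⌊2464/503⌋ − ⌊2376/503⌋ = 4 − 4 = 0
n=28: ⌊(29·88)/503⌋ − ⌊(28·88)/503⌋ = ⌊2552/503⌋ − ⌊2464/503⌋ = 5 − 4 = 1
n=29: ⌊(30·88)/503⌋ − ⌊(29·88)/503⌋ = ⌊2640/503⌋ − ⌊2552/503⌋ = 5 − 5 = 0
n=30: ⌊(31·88)/503⌋ − ⌊(30·88)/503⌋ = ⌊2728/503⌋ − ⌊2640/503⌋ = 5 − 5 = 0
n=31: ⌊(32·88)/503⌋ − ⌊(31·88)/503⌋ = ⌊2816/503⌋ − ⌊2728/503⌋ = 5 − 5 = 0
n=32: ⌊(33·88)/503⌋ − ⌊(32·88)/503⌋ = ⌊2904/503⌋ − ⌊2816/503⌋ = 5 − 5 = 0


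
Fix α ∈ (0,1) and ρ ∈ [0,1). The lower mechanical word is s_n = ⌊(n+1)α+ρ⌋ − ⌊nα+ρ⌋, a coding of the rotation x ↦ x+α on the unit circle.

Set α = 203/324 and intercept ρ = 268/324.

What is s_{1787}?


(n+1)α + ρ = (1788·203 + 268) / 324 = 363232/324
nα + ρ     = (1787·203 + 268) / 324 = 363029/324
⌊363232/324⌋ = 1121,  ⌊363029/324⌋ = 1120
s_{1787} = 1121 − 1120 = 1

1


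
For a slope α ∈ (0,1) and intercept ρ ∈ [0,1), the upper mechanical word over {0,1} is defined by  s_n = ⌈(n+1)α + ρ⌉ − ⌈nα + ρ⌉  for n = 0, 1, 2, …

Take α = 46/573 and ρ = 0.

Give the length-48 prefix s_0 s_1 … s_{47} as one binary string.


100000000000100000000000100000000000010000000000

n=0: ⌈(1·46)/573⌉ − ⌈(0·46)/573⌉ = ⌈46/573⌉ − ⌈0/573⌉ = 1 − 0 = 1
n=1: ⌈(2·46)/573⌉ − ⌈(1·46)/573⌉ = ⌈92/573⌉ − ⌈46/573⌉ = 1 − 1 = 0
n=2: ⌈(3·46)/573⌉ − ⌈(2·46)/573⌉ = ⌈138/573⌉ − ⌈92/573⌉ = 1 − 1 = 0
n=3: ⌈(4·46)/573⌉ − ⌈(3·46)/573⌉ = ⌈184/573⌉ − ⌈138/573⌉ = 1 − 1 = 0
n=4: ⌈(5·46)/573⌉ − ⌈(4·46)/573⌉ = ⌈230/573⌉ − ⌈184/573⌉ = 1 − 1 = 0
n=5: ⌈(6·46)/573⌉ − ⌈(5·46)/573⌉ = ⌈276/573⌉ − ⌈230/573⌉ = 1 − 1 = 0
n=6: ⌈(7·46)/573⌉ − ⌈(6·46)/573⌉ = ⌈322/573⌉ − ⌈276/573⌉ = 1 − 1 = 0
n=7: ⌈(8·46)/573⌉ − ⌈(7·46)/573⌉ = ⌈368/573⌉ − ⌈322/573⌉ = 1 − 1 = 0
n=8: ⌈(9·46)/573⌉ − ⌈(8·46)/573⌉ = ⌈414/573⌉ − ⌈368/573⌉ = 1 − 1 = 0
n=9: ⌈(10·46)/573⌉ − ⌈(9·46)/573⌉ = ⌈460/573⌉ − ⌈414/573⌉ = 1 − 1 = 0
n=10: ⌈(11·46)/573⌉ − ⌈(10·46)/573⌉ = ⌈506/573⌉ − ⌈460/573⌉ = 1 − 1 = 0
n=11: ⌈(12·46)/573⌉ − ⌈(11·46)/573⌉ = ⌈552/573⌉ − ⌈506/573⌉ = 1 − 1 = 0
n=12: ⌈(13·46)/573⌉ − ⌈(12·46)/573⌉ = ⌈598/573⌉ − ⌈552/573⌉ = 2 − 1 = 1
n=13: ⌈(14·46)/573⌉ − ⌈(13·46)/573⌉ = ⌈644/573⌉ − ⌈598/573⌉ = 2 − 2 = 0
n=14: ⌈(15·46)/573⌉ − ⌈(14·46)/573⌉ = ⌈690/573⌉ − ⌈644/573⌉ = 2 − 2 = 0
n=15: ⌈(16·46)/573⌉ − ⌈(15·46)/573⌉ = ⌈736/573⌉ − ⌈690/573⌉ = 2 − 2 = 0
n=16: ⌈(17·46)/573⌉ − ⌈(16·46)/573⌉ = ⌈782/573⌉ − ⌈736/573⌉ = 2 − 2 = 0
n=17: ⌈(18·46)/573⌉ − ⌈(17·46)/573⌉ = ⌈828/573⌉ − ⌈782/573⌉ = 2 − 2 = 0
n=18: ⌈(19·46)/573⌉ − ⌈(18·46)/573⌉ = ⌈874/573⌉ − ⌈828/573⌉ = 2 − 2 = 0
n=19: ⌈(20·46)/573⌉ − ⌈(19·46)/573⌉ = ⌈920/573⌉ − ⌈874/573⌉ = 2 − 2 = 0
n=20: ⌈(21·46)/573⌉ − ⌈(20·46)/573⌉ = ⌈966/573⌉ − ⌈920/573⌉ = 2 − 2 = 0
n=21: ⌈(22·46)/573⌉ − ⌈(21·46)/573⌉ = ⌈1012/573⌉ − ⌈966/573⌉ = 2 − 2 = 0
n=22: ⌈(23·46)/573⌉ − ⌈(22·46)/573⌉ = ⌈1058/573⌉ − ⌈1012/573⌉ = 2 − 2 = 0
n=23: ⌈(24·46)/573⌉ − ⌈(23·46)/573⌉ = ⌈1104/573⌉ − ⌈1058/573⌉ = 2 − 2 = 0
n=24: ⌈(25·46)/573⌉ − ⌈(24·46)/573⌉ = ⌈1150/573⌉ − ⌈1104/573⌉ = 3 − 2 = 1
n=25: ⌈(26·46)/573⌉ − ⌈(25·46)/573⌉ = ⌈1196/573⌉ − ⌈1150/573⌉ = 3 − 3 = 0
n=26: ⌈(27·46)/573⌉ − ⌈(26·46)/573⌉ = ⌈1242/573⌉ − ⌈1196/573⌉ = 3 − 3 = 0
n=27: ⌈(28·46)/573⌉ − ⌈(27·46)/573⌉ = ⌈1288/573⌉ − ⌈1242/573⌉ = 3 − 3 = 0
n=28: ⌈(29·46)/573⌉ − ⌈(28·46)/573⌉ = ⌈1334/573⌉ − ⌈1288/573⌉ = 3 − 3 = 0
n=29: ⌈(30·46)/573⌉ − ⌈(29·46)/573⌉ = ⌈1380/573⌉ − ⌈1334/573⌉ = 3 − 3 = 0
n=30: ⌈(31·46)/573⌉ − ⌈(30·46)/573⌉ = ⌈1426/573⌉ − ⌈1380/573⌉ = 3 − 3 = 0
n=31: ⌈(32·46)/573⌉ − ⌈(31·46)/573⌉ = ⌈1472/573⌉ − ⌈1426/573⌉ = 3 − 3 = 0
n=32: ⌈(33·46)/573⌉ − ⌈(32·46)/573⌉ = ⌈1518/573⌉ − ⌈1472/573⌉ = 3 − 3 = 0
n=33: ⌈(34·46)/573⌉ − ⌈(33·46)/573⌉ = ⌈1564/573⌉ − ⌈1518/573⌉ = 3 − 3 = 0
n=34: ⌈(35·46)/573⌉ − ⌈(34·46)/573⌉ = ⌈1610/573⌉ − ⌈1564/573⌉ = 3 − 3 = 0
n=35: ⌈(36·46)/573⌉ − ⌈(35·46)/573⌉ = ⌈1656/573⌉ − ⌈1610/573⌉ = 3 − 3 = 0
n=36: ⌈(37·46)/573⌉ − ⌈(36·46)/573⌉ = ⌈1702/573⌉ − ⌈1656/573⌉ = 3 − 3 = 0
n=37: ⌈(38·46)/573⌉ − ⌈(37·46)/573⌉ = ⌈1748/573⌉ − ⌈1702/573⌉ = 4 − 3 = 1
n=38: ⌈(39·46)/573⌉ − ⌈(38·46)/573⌉ = ⌈1794/573⌉ − ⌈1748/573⌉ = 4 − 4 = 0
n=39: ⌈(40·46)/573⌉ − ⌈(39·46)/573⌉ = ⌈1840/573⌉ − ⌈1794/573⌉ = 4 − 4 = 0
n=40: ⌈(41·46)/573⌉ − ⌈(40·46)/573⌉ = ⌈1886/573⌉ − ⌈1840/573⌉ = 4 − 4 = 0
n=41: ⌈(42·46)/573⌉ − ⌈(41·46)/573⌉ = ⌈1932/573⌉ − ⌈1886/573⌉ = 4 − 4 = 0
n=42: ⌈(43·46)/573⌉ − ⌈(42·46)/573⌉ = ⌈1978/573⌉ − ⌈1932/573⌉ = 4 − 4 = 0
n=43: ⌈(44·46)/573⌉ − ⌈(43·46)/573⌉ = ⌈2024/573⌉ − ⌈1978/573⌉ = 4 − 4 = 0
n=44: ⌈(45·46)/573⌉ − ⌈(44·46)/573⌉ = ⌈2070/573⌉ − ⌈2024/573⌉ = 4 − 4 = 0
n=45: ⌈(46·46)/573⌉ − ⌈(45·46)/573⌉ = ⌈2116/573⌉ − ⌈2070/573⌉ = 4 − 4 = 0
n=46: ⌈(47·46)/573⌉ − ⌈(46·46)/573⌉ = ⌈2162/573⌉ − ⌈2116/573⌉ = 4 − 4 = 0
n=47: ⌈(48·46)/573⌉ − ⌈(47·46)/573⌉ = ⌈2208/573⌉ − ⌈2162/573⌉ = 4 − 4 = 0


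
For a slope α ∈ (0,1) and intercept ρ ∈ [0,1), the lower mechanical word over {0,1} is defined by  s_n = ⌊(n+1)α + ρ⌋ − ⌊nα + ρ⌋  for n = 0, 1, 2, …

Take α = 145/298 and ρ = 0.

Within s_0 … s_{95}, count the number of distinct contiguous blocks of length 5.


t_n = ⌊(n·145)/298⌋ for n = 0 … 96:
  n=0…9: ⌊0/298⌋=0 ⌊145/298⌋=0 ⌊290/298⌋=0 ⌊435/298⌋=1 ⌊580/298⌋=1 ⌊725/298⌋=2 ⌊870/298⌋=2 ⌊1015/298⌋=3 ⌊1160/298⌋=3 ⌊1305/298⌋=4
  n=10…19: ⌊1450/298⌋=4 ⌊1595/298⌋=5 ⌊1740/298⌋=5 ⌊1885/298⌋=6 ⌊2030/298⌋=6 ⌊2175/298⌋=7 ⌊2320/298⌋=7 ⌊2465/298⌋=8 ⌊2610/298⌋=8 ⌊2755/298⌋=9
  n=20…29: ⌊2900/298⌋=9 ⌊3045/298⌋=10 ⌊3190/298⌋=10 ⌊3335/298⌋=11 ⌊3480/298⌋=11 ⌊3625/298⌋=12 ⌊3770/298⌋=12 ⌊3915/298⌋=13 ⌊4060/298⌋=13 ⌊4205/298⌋=14
  n=30…39: ⌊4350/298⌋=14 ⌊4495/298⌋=15 ⌊4640/298⌋=15 ⌊4785/298⌋=16 ⌊4930/298⌋=16 ⌊5075/298⌋=17 ⌊5220/298⌋=17 ⌊5365/298⌋=18 ⌊5510/298⌋=18 ⌊5655/298⌋=18
  n=40…49: ⌊5800/298⌋=19 ⌊5945/298⌋=19 ⌊6090/298⌋=20 ⌊6235/298⌋=20 ⌊6380/298⌋=21 ⌊6525/298⌋=21 ⌊6670/298⌋=22 ⌊6815/298⌋=22 ⌊6960/298⌋=23 ⌊7105/298⌋=23
  n=50…59: ⌊7250/298⌋=24 ⌊7395/298⌋=24 ⌊7540/298⌋=25 ⌊7685/298⌋=25 ⌊7830/298⌋=26 ⌊7975/298⌋=26 ⌊8120/298⌋=27 ⌊8265/298⌋=27 ⌊8410/298⌋=28 ⌊8555/298⌋=28
  n=60…69: ⌊8700/298⌋=29 ⌊8845/298⌋=29 ⌊8990/298⌋=30 ⌊9135/298⌋=30 ⌊9280/298⌋=31 ⌊9425/298⌋=31 ⌊9570/298⌋=32 ⌊9715/298⌋=32 ⌊9860/298⌋=33 ⌊10005/298⌋=33
  n=70…79: ⌊10150/298⌋=34 ⌊10295/298⌋=34 ⌊10440/298⌋=35 ⌊10585/298⌋=35 ⌊10730/298⌋=36 ⌊10875/298⌋=36 ⌊11020/298⌋=36 ⌊11165/298⌋=37 ⌊11310/298⌋=37 ⌊11455/298⌋=38
  n=80…89: ⌊11600/298⌋=38 ⌊11745/298⌋=39 ⌊11890/298⌋=39 ⌊12035/298⌋=40 ⌊12180/298⌋=40 ⌊12325/298⌋=41 ⌊12470/298⌋=41 ⌊12615/298⌋=42 ⌊12760/298⌋=42 ⌊12905/298⌋=43
  n=90…96: ⌊13050/298⌋=43 ⌊13195/298⌋=44 ⌊13340/298⌋=44 ⌊13485/298⌋=45 ⌊13630/298⌋=45 ⌊13775/298⌋=46 ⌊13920/298⌋=46
s_n = t_(n+1) − t_n for n = 0 … 95 gives
prefix = 001010101010101010101010101010101010100101010101010101010101010101010101010010101010101010101010
slide a length-5 window over [0..4] … [91..95] (92 windows); first occurrence of each distinct factor:
  [  0..  4] 00101
  [  1..  5] 01010
  [  2..  6] 10101
  [ 34.. 38] 10100
  [ 35.. 39] 01001
  [ 36.. 40] 10010
  (the other 86 windows repeat one of these)
distinct factors: {00101, 01001, 01010, 10010, 10100, 10101}
count = 6  (Sturmian bound for length 5 is 6)

6


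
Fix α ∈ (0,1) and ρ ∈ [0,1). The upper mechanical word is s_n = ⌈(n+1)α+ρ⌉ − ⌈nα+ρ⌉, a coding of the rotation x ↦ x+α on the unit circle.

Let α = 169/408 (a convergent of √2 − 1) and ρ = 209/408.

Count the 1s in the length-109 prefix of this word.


45

#1s = Σ_{n=0}^{108} s_n = Σ_{n=0}^{108} (⌈(n+1)α+ρ⌉ − ⌈nα+ρ⌉)
the sum telescopes: every ⌈nα+ρ⌉ with 0 < n < 109 appears once with + and once with −, leaving ⌈109α+ρ⌉ − ⌈0·α+ρ⌉
109α + ρ = (109·169 + 209) / 408 = 18630/408
ρ = 209/408
⌈18630/408⌉ = 46,  ⌈209/408⌉ = 1
#1s = 46 − 1 = 45
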